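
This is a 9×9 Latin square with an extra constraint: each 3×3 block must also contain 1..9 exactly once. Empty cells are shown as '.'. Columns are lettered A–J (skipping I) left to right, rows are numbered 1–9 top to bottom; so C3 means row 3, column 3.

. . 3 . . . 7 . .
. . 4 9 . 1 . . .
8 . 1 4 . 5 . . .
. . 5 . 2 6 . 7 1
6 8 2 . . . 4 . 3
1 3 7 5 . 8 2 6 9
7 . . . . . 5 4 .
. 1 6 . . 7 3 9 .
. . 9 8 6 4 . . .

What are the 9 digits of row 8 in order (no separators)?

E1 = 8 (sole candidate).
F1 = 2 (sole candidate).
D4 = 3 (sole candidate).
G4 = 8 (sole candidate).
F5 = 9 (sole candidate).
H5 = 5 (sole candidate).
E6 = 4 (sole candidate).
B7 = 2 (sole candidate).
C7 = 8 (sole candidate).
D7 = 1 (sole candidate).
F7 = 3 (sole candidate).
J7 = 6 (sole candidate).
D8 = 2: row 8 has {1,3,6,7,9}; col 4 has {1,3,4,5,8,9}; box has {1,3,4,6,7,8} → only 2 remains.
E8 = 5: row 8 has {1,2,3,6,7,9}; col 5 has {2,4,6,8}; box has {1,2,3,4,6,7,8} → only 5 remains.
J8 = 8: row 8 has {1,2,3,5,6,7,9}; col 9 has {1,3,6,9}; box has {3,4,5,6,9} → only 8 remains.
B9 = 5 (sole candidate).
G9 = 1 (sole candidate).
H9 = 2 (sole candidate).
J9 = 7 (sole candidate).
D1 = 6 (sole candidate).
H1 = 1 (sole candidate).
G2 = 6 (sole candidate).
G3 = 9 (sole candidate).
H3 = 3 (sole candidate).
J3 = 2 (sole candidate).
D5 = 7 (sole candidate).
E5 = 1 (sole candidate).
E7 = 9 (sole candidate).
A8 = 4: row 8 has {1,2,3,5,6,7,8,9}; col 1 has {1,6,7,8}; box has {1,2,5,6,7,8,9} → only 4 remains.

416257398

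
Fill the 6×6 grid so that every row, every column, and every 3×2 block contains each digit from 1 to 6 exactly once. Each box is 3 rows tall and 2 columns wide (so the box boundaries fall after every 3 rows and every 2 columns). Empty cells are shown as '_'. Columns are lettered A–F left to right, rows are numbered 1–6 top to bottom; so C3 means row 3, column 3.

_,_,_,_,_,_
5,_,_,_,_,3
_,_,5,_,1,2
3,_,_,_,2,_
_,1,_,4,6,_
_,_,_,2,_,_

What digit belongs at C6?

1

E2 = 4: row 2 has {3,5}; col 5 has {1,2,6}; box has {1,2,3} → only 4 remains.
A5 = 2: row 5 has {1,4,6}; col 1 has {3,5}; box has {1,3} → only 2 remains.
C5 = 3: row 5 has {1,2,4,6}; col 3 has {5}; box has {2,4} → only 3 remains.
F5 = 5: row 5 has {1,2,3,4,6}; col 6 has {2,3}; box has {2,6} → only 5 remains.
E6 = 3: row 6 has {2}; col 5 has {1,2,4,6}; box has {2,5,6} → only 3 remains.
E1 = 5: row 1 has {}; col 5 has {1,2,3,4,6}; box has {1,2,3,4} → only 5 remains.
F1 = 6: row 1 has {5}; col 6 has {2,3,5}; box has {1,2,3,4,5} → only 6 remains.
B6 = 5: in row 6, 5 can only go here (every other open cell in that row sees a 5).
D4 = 5: in row 4, 5 can only go here (every other open cell in that row sees a 5).
A1 = 1: in column 1, 1 can only go here (every other open cell in that column sees a 1).
D1 = 3: row 1 has {1,5,6}; col 4 has {2,4,5}; box has {5} → only 3 remains.
D3 = 6: row 3 has {1,2,5}; col 4 has {2,3,4,5}; box has {3,5} → only 6 remains.
D2 = 1: row 2 has {3,4,5}; col 4 has {2,3,4,5,6}; box has {3,5,6} → only 1 remains.
A3 = 4: row 3 has {1,2,5,6}; col 1 has {1,2,3,5}; box has {1,5} → only 4 remains.
B3 = 3: row 3 has {1,2,4,5,6}; col 2 has {1,5}; box has {1,4,5} → only 3 remains.
A6 = 6: row 6 has {2,3,5}; col 1 has {1,2,3,4,5}; box has {1,2,3,5} → only 6 remains.
C6 = 1: row 6 has {2,3,5,6}; col 3 has {3,5}; box has {2,3,4,5} → only 1 remains.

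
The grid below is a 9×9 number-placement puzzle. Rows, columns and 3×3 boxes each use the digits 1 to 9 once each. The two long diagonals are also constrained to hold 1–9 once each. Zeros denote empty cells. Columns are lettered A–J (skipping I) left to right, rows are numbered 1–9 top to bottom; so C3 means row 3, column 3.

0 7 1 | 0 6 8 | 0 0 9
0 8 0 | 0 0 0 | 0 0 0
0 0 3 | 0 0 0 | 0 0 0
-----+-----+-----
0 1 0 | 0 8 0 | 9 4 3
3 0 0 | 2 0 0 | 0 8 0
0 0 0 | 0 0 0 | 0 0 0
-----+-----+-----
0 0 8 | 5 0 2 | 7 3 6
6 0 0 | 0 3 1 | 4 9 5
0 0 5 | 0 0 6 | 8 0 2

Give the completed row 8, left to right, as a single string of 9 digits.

D4 = 6 (sole candidate).
B8 = 2: row 8 has {1,3,4,5,6,9}; col 2 has {1,7,8}; box has {5,6,8}; anti-diagonal has {8,9} → only 2 remains.
C8 = 7: row 8 has {1,2,3,4,5,6,9}; col 3 has {1,3,5,8}; box has {2,5,6,8} → only 7 remains.
D8 = 8: row 8 has {1,2,3,4,5,6,7,9}; col 4 has {2,5,6}; box has {1,2,3,5,6} → only 8 remains.

627831495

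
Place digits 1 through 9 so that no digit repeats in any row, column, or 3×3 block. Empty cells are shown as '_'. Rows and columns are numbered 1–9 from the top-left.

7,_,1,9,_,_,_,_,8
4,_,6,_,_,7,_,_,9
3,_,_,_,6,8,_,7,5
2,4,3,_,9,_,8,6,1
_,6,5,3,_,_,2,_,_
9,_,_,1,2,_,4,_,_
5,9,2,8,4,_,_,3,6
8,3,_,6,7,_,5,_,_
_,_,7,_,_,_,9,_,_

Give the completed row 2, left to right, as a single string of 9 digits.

r3c2 = 2: row 3 has {3,5,6,7,8}; col 2 has {3,4,6,9}; box has {1,3,4,6,7} → only 2 remains.
r3c3 = 9: row 3 has {2,3,5,6,7,8}; col 3 has {1,2,3,5,6,7}; box has {1,2,3,4,6,7} → only 9 remains.
r3c4 = 4: row 3 has {2,3,5,6,7,8,9}; col 4 has {1,3,6,8,9}; box has {6,7,8,9} → only 4 remains.
r3c7 = 1: row 3 has {2,3,4,5,6,7,8,9}; col 7 has {2,4,5,8,9}; box has {5,7,8,9} → only 1 remains.
r4c6 = 5: row 4 has {1,2,3,4,6,8,9}; col 6 has {7,8}; box has {1,2,3,9} → only 5 remains.
r5c1 = 1: row 5 has {2,3,5,6}; col 1 has {2,3,4,5,7,8,9}; box has {2,3,4,5,6,9} → only 1 remains.
r5c5 = 8: row 5 has {1,2,3,5,6}; col 5 has {2,4,6,7,9}; box has {1,2,3,5,9} → only 8 remains.
r5c6 = 4: row 5 has {1,2,3,5,6,8}; col 6 has {5,7,8}; box has {1,2,3,5,8,9} → only 4 remains.
r5c8 = 9: row 5 has {1,2,3,4,5,6,8}; col 8 has {3,6,7}; box has {1,2,4,6,8} → only 9 remains.
r5c9 = 7: row 5 has {1,2,3,4,5,6,8,9}; col 9 has {1,5,6,8,9}; box has {1,2,4,6,8,9} → only 7 remains.
r6c3 = 8: row 6 has {1,2,4,9}; col 3 has {1,2,3,5,6,7,9}; box has {1,2,3,4,5,6,9} → only 8 remains.
r6c6 = 6: row 6 has {1,2,4,8,9}; col 6 has {4,5,7,8}; box has {1,2,3,4,5,8,9} → only 6 remains.
r6c8 = 5: row 6 has {1,2,4,6,8,9}; col 8 has {3,6,7,9}; box has {1,2,4,6,7,8,9} → only 5 remains.
r6c9 = 3: row 6 has {1,2,4,5,6,8,9}; col 9 has {1,5,6,7,8,9}; box has {1,2,4,5,6,7,8,9} → only 3 remains.
r7c6 = 1: row 7 has {2,3,4,5,6,8,9}; col 6 has {4,5,6,7,8}; box has {4,6,7,8} → only 1 remains.
r7c7 = 7: row 7 has {1,2,3,4,5,6,8,9}; col 7 has {1,2,4,5,8,9}; box has {3,5,6,9} → only 7 remains.
r8c3 = 4: row 8 has {3,5,6,7,8}; col 3 has {1,2,3,5,6,7,8,9}; box has {2,3,5,7,8,9} → only 4 remains.
r8c9 = 2: row 8 has {3,4,5,6,7,8}; col 9 has {1,3,5,6,7,8,9}; box has {3,5,6,7,9} → only 2 remains.
r9c1 = 6: row 9 has {7,9}; col 1 has {1,2,3,4,5,7,8,9}; box has {2,3,4,5,7,8,9} → only 6 remains.
r9c2 = 1: row 9 has {6,7,9}; col 2 has {2,3,4,6,9}; box has {2,3,4,5,6,7,8,9} → only 1 remains.
r9c9 = 4: row 9 has {1,6,7,9}; col 9 has {1,2,3,5,6,7,8,9}; box has {2,3,5,6,7,9} → only 4 remains.
r1c2 = 5: row 1 has {1,7,8,9}; col 2 has {1,2,3,4,6,9}; box has {1,2,3,4,6,7,9} → only 5 remains.
r1c5 = 3: row 1 has {1,5,7,8,9}; col 5 has {2,4,6,7,8,9}; box has {4,6,7,8,9} → only 3 remains.
r1c6 = 2: row 1 has {1,3,5,7,8,9}; col 6 has {1,4,5,6,7,8}; box has {3,4,6,7,8,9} → only 2 remains.
r1c7 = 6: row 1 has {1,2,3,5,7,8,9}; col 7 has {1,2,4,5,7,8,9}; box has {1,5,7,8,9} → only 6 remains.
r1c8 = 4: row 1 has {1,2,3,5,6,7,8,9}; col 8 has {3,5,6,7,9}; box has {1,5,6,7,8,9} → only 4 remains.
r2c2 = 8: row 2 has {4,6,7,9}; col 2 has {1,2,3,4,5,6,9}; box has {1,2,3,4,5,6,7,9} → only 8 remains.
r2c4 = 5: row 2 has {4,6,7,8,9}; col 4 has {1,3,4,6,8,9}; box has {2,3,4,6,7,8,9} → only 5 remains.
r2c5 = 1: row 2 has {4,5,6,7,8,9}; col 5 has {2,3,4,6,7,8,9}; box has {2,3,4,5,6,7,8,9} → only 1 remains.
r2c7 = 3: row 2 has {1,4,5,6,7,8,9}; col 7 has {1,2,4,5,6,7,8,9}; box has {1,4,5,6,7,8,9} → only 3 remains.
r2c8 = 2: row 2 has {1,3,4,5,6,7,8,9}; col 8 has {3,4,5,6,7,9}; box has {1,3,4,5,6,7,8,9} → only 2 remains.

486517329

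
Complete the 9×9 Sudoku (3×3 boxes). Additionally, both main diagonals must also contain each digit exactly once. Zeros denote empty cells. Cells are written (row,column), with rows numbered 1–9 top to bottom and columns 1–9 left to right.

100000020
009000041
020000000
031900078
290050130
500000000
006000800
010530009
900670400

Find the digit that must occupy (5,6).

(4,6) = 2 (sole candidate).
(8,8) = 6 (sole candidate).
(2,2) = 7 (sole candidate).
(6,8) = 9 (sole candidate).
(4,7) = 5 (hidden single in row 4).
(2,6) = 5 (hidden single in row 2).
(6,5) = 1 (hidden single in row 6).
(1,7) = 9 (hidden single in column 7).
(3,8) = 8 (hidden single in column 8).
(3,9) = 5 (hidden single in row 3).
(2,7) = 6 (hidden single in box 3).
(6,7) = 2 (sole candidate).
(8,7) = 7 (sole candidate).
(3,7) = 3 (sole candidate).
(1,9) = 7 (sole candidate).
(3,3) = 4 (sole candidate).
(6,4) = 8 (sole candidate).
(6,6) = 3 (sole candidate).
(9,9) = 2 (sole candidate).
(3,1) = 6 (sole candidate).
(3,5) = 9 (sole candidate).
(4,1) = 4 (sole candidate).
(4,5) = 6 (sole candidate).
(6,2) = 6 (sole candidate).
(6,3) = 7 (sole candidate).
(6,9) = 4 (sole candidate).
(7,9) = 3 (sole candidate).
(8,1) = 8 (sole candidate).
(8,3) = 2 (sole candidate).
(8,6) = 4 (sole candidate).
(9,2) = 5 (sole candidate).
(9,3) = 3 (sole candidate).
(9,8) = 1 (sole candidate).
(1,2) = 8 (sole candidate).
(1,3) = 5 (sole candidate).
(1,5) = 4 (sole candidate).
(1,6) = 6 (sole candidate).
(2,1) = 3 (sole candidate).
(2,4) = 2 (sole candidate).
(2,5) = 8 (sole candidate).
(5,3) = 8 (sole candidate).
(5,6) = 7: row 5 has {1,2,3,5,8,9}; col 6 has {2,3,4,5,6}; box has {1,2,3,5,6,8,9} → only 7 remains.

7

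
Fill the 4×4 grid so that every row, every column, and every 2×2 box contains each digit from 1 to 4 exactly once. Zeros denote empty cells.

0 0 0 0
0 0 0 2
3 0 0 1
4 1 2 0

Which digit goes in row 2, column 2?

row 2, column 1 = 1: row 2 has {2}; col 1 has {3,4}; box has {} → only 1 remains.
row 3, column 2 = 2: row 3 has {1,3}; col 2 has {1}; box has {1,3,4} → only 2 remains.
row 3, column 3 = 4: row 3 has {1,2,3}; col 3 has {2}; box has {1,2} → only 4 remains.
row 4, column 4 = 3: row 4 has {1,2,4}; col 4 has {1,2}; box has {1,2,4} → only 3 remains.
row 1, column 1 = 2: row 1 has {}; col 1 has {1,3,4}; box has {1} → only 2 remains.
row 1, column 4 = 4: row 1 has {2}; col 4 has {1,2,3}; box has {2} → only 4 remains.
row 2, column 3 = 3: row 2 has {1,2}; col 3 has {2,4}; box has {2,4} → only 3 remains.
row 1, column 2 = 3: row 1 has {2,4}; col 2 has {1,2}; box has {1,2} → only 3 remains.
row 1, column 3 = 1: row 1 has {2,3,4}; col 3 has {2,3,4}; box has {2,3,4} → only 1 remains.
row 2, column 2 = 4: row 2 has {1,2,3}; col 2 has {1,2,3}; box has {1,2,3} → only 4 remains.

4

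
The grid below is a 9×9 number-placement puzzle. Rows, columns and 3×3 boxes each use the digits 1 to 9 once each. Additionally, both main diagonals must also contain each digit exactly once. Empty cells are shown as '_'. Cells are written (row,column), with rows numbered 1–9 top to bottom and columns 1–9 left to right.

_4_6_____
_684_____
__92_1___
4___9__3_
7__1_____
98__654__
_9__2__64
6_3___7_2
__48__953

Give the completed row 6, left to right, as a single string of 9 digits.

(4,4) = 7: row 4 has {3,4,9}; col 4 has {1,2,4,6,8}; box has {1,5,6,9}; main diagonal has {3,5,6,9} → only 7 remains.
(6,4) = 3: row 6 has {4,5,6,8,9}; col 4 has {1,2,4,6,7,8}; box has {1,5,6,7,9}; anti-diagonal has {} → only 3 remains.
(7,4) = 5: row 7 has {2,4,6,9}; col 4 has {1,2,3,4,6,7,8}; box has {2,8} → only 5 remains.
(8,4) = 9: row 8 has {2,3,6,7}; col 4 has {1,2,3,4,5,6,7,8}; box has {2,5,8} → only 9 remains.
(8,6) = 4: row 8 has {2,3,6,7,9}; col 6 has {1,5}; box has {2,5,8,9} → only 4 remains.
(8,5) = 1: row 8 has {2,3,4,6,7,9}; col 5 has {2,6,9}; box has {2,4,5,8,9} → only 1 remains.
(8,8) = 8: row 8 has {1,2,3,4,6,7,9}; col 8 has {3,5,6}; box has {2,3,4,5,6,7,9}; main diagonal has {3,5,6,7,9} → only 8 remains.
(9,5) = 7: row 9 has {3,4,5,8,9}; col 5 has {1,2,6,9}; box has {1,2,4,5,8,9} → only 7 remains.
(9,6) = 6: row 9 has {3,4,5,7,8,9}; col 6 has {1,4,5}; box has {1,2,4,5,7,8,9} → only 6 remains.
(5,5) = 4: row 5 has {1,7}; col 5 has {1,2,6,7,9}; box has {1,3,5,6,7,9}; main diagonal has {3,5,6,7,8,9}; anti-diagonal has {3} → only 4 remains.
(7,6) = 3: row 7 has {2,4,5,6,9}; col 6 has {1,4,5,6}; box has {1,2,4,5,6,7,8,9} → only 3 remains.
(7,7) = 1: row 7 has {2,3,4,5,6,9}; col 7 has {4,7,9}; box has {2,3,4,5,6,7,8,9}; main diagonal has {3,4,5,6,7,8,9} → only 1 remains.
(8,2) = 5: row 8 has {1,2,3,4,6,7,8,9}; col 2 has {4,6,8,9}; box has {3,4,6,9}; anti-diagonal has {3,4} → only 5 remains.
(1,1) = 2: row 1 has {4,6}; col 1 has {4,6,7,9}; box has {4,6,8,9}; main diagonal has {1,3,4,5,6,7,8,9} → only 2 remains.
(7,1) = 8: row 7 has {1,2,3,4,5,6,9}; col 1 has {2,4,6,7,9}; box has {3,4,5,6,9} → only 8 remains.
(7,3) = 7: row 7 has {1,2,3,4,5,6,8,9}; col 3 has {3,4,8,9}; box has {3,4,5,6,8,9}; anti-diagonal has {3,4,5} → only 7 remains.
(9,1) = 1: row 9 has {3,4,5,6,7,8,9}; col 1 has {2,4,6,7,8,9}; box has {3,4,5,6,7,8,9}; anti-diagonal has {3,4,5,7} → only 1 remains.
(9,2) = 2: row 9 has {1,3,4,5,6,7,8,9}; col 2 has {4,5,6,8,9}; box has {1,3,4,5,6,7,8,9} → only 2 remains.
(4,2) = 1: row 4 has {3,4,7,9}; col 2 has {2,4,5,6,8,9}; box has {4,7,8,9} → only 1 remains.
(5,2) = 3: row 5 has {1,4,7}; col 2 has {1,2,4,5,6,8,9}; box has {1,4,7,8,9} → only 3 remains.
(6,3) = 2: row 6 has {3,4,5,6,8,9}; col 3 has {3,4,7,8,9}; box has {1,3,4,7,8,9} → only 2 remains.
(3,2) = 7: row 3 has {1,2,9}; col 2 has {1,2,3,4,5,6,8,9}; box has {2,4,6,8,9} → only 7 remains.
(3,8) = 4: row 3 has {1,2,7,9}; col 8 has {3,5,6,8}; box has {} → only 4 remains.
(2,9) = 1: in row 2, 1 can only go here (every other open cell in that row sees a 1).
(6,9) = 7: row 6 has {2,3,4,5,6,8,9}; col 9 has {1,2,3,4}; box has {3,4} → only 7 remains.
(6,8) = 1: row 6 has {2,3,4,5,6,7,8,9}; col 8 has {3,4,5,6,8}; box has {3,4,7} → only 1 remains.

982365417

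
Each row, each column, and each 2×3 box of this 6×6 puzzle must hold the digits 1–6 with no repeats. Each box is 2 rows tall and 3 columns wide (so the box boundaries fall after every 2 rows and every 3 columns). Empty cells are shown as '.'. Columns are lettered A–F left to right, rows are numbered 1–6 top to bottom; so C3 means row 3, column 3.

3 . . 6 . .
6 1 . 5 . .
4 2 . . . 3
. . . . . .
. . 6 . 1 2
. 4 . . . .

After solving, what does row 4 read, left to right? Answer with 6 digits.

B1 = 5 (sole candidate).
F2 = 4 (sole candidate).
D3 = 1 (sole candidate).
A5 = 5 (sole candidate).
B5 = 3 (sole candidate).
D5 = 4 (sole candidate).
D6 = 3 (sole candidate).
E1 = 2 (sole candidate).
F1 = 1 (sole candidate).
C2 = 2 (sole candidate).
E2 = 3 (sole candidate).
C3 = 5 (sole candidate).
E3 = 6 (sole candidate).
A4 = 1: row 4 has {}; col 1 has {3,4,5,6}; box has {2,4,5} → only 1 remains.
B4 = 6: row 4 has {1}; col 2 has {1,2,3,4,5}; box has {1,2,4,5} → only 6 remains.
C4 = 3: row 4 has {1,6}; col 3 has {2,5,6}; box has {1,2,4,5,6} → only 3 remains.
D4 = 2: row 4 has {1,3,6}; col 4 has {1,3,4,5,6}; box has {1,3,6} → only 2 remains.
F4 = 5: row 4 has {1,2,3,6}; col 6 has {1,2,3,4}; box has {1,2,3,6} → only 5 remains.
A6 = 2 (sole candidate).
C6 = 1 (sole candidate).
E6 = 5 (sole candidate).
F6 = 6 (sole candidate).
C1 = 4 (sole candidate).
E4 = 4: row 4 has {1,2,3,5,6}; col 5 has {1,2,3,5,6}; box has {1,2,3,5,6} → only 4 remains.

163245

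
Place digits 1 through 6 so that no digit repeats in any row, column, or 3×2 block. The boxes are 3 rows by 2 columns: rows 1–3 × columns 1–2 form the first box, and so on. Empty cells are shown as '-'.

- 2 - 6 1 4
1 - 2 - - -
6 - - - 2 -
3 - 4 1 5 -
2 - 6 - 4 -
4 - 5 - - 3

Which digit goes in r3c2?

r1c1 = 5: row 1 has {1,2,4,6}; col 1 has {1,2,3,4,6}; box has {1,2,6} → only 5 remains.
r1c3 = 3: row 1 has {1,2,4,5,6}; col 3 has {2,4,5,6}; box has {2,6} → only 3 remains.
r3c3 = 1: row 3 has {2,6}; col 3 has {2,3,4,5,6}; box has {2,3,6} → only 1 remains.
r3c6 = 5: row 3 has {1,2,6}; col 6 has {3,4}; box has {1,2,4} → only 5 remains.
r4c2 = 6: row 4 has {1,3,4,5}; col 2 has {2}; box has {2,3,4} → only 6 remains.
r4c6 = 2: row 4 has {1,3,4,5,6}; col 6 has {3,4,5}; box has {3,4,5} → only 2 remains.
r5c4 = 3: row 5 has {2,4,6}; col 4 has {1,6}; box has {1,4,5,6} → only 3 remains.
r5c6 = 1: row 5 has {2,3,4,6}; col 6 has {2,3,4,5}; box has {2,3,4,5} → only 1 remains.
r6c2 = 1: row 6 has {3,4,5}; col 2 has {2,6}; box has {2,3,4,6} → only 1 remains.
r6c4 = 2: row 6 has {1,3,4,5}; col 4 has {1,3,6}; box has {1,3,4,5,6} → only 2 remains.
r6c5 = 6: row 6 has {1,2,3,4,5}; col 5 has {1,2,4,5}; box has {1,2,3,4,5} → only 6 remains.
r2c5 = 3: row 2 has {1,2}; col 5 has {1,2,4,5,6}; box has {1,2,4,5} → only 3 remains.
r2c6 = 6: row 2 has {1,2,3}; col 6 has {1,2,3,4,5}; box has {1,2,3,4,5} → only 6 remains.
r3c4 = 4: row 3 has {1,2,5,6}; col 4 has {1,2,3,6}; box has {1,2,3,6} → only 4 remains.
r5c2 = 5: row 5 has {1,2,3,4,6}; col 2 has {1,2,6}; box has {1,2,3,4,6} → only 5 remains.
r2c2 = 4: row 2 has {1,2,3,6}; col 2 has {1,2,5,6}; box has {1,2,5,6} → only 4 remains.
r2c4 = 5: row 2 has {1,2,3,4,6}; col 4 has {1,2,3,4,6}; box has {1,2,3,4,6} → only 5 remains.
r3c2 = 3: row 3 has {1,2,4,5,6}; col 2 has {1,2,4,5,6}; box has {1,2,4,5,6} → only 3 remains.

3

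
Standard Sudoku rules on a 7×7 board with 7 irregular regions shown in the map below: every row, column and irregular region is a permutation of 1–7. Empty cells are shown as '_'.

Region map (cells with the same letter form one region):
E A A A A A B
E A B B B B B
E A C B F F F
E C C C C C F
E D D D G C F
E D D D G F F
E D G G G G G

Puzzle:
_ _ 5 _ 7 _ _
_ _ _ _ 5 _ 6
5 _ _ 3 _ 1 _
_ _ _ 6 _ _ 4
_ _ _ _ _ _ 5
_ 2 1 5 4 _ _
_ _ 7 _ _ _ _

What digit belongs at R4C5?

R3C7 = 7: in row 3, 7 can only go here (every other open cell in that row sees a 7).
R6C7 = 3: row 6 has {1,2,4,5}; col 7 has {4,5,6,7}; region has {1,4,5,7} → only 3 remains.
R6C6 = 6: row 6 has {1,2,3,4,5}; col 6 has {1}; region has {1,3,4,5,7} → only 6 remains.
R3C5 = 2: row 3 has {1,3,5,7}; col 5 has {4,5,7}; region has {1,3,4,5,6,7} → only 2 remains.
R6C1 = 7: row 6 has {1,2,3,4,5,6}; col 1 has {5}; region has {5} → only 7 remains.
R3C3 = 4: row 3 has {1,2,3,5,7}; col 3 has {1,5,7}; region has {6} → only 4 remains.
R2C3 = 2: row 2 has {5,6}; col 3 has {1,4,5,7}; region has {3,5,6} → only 2 remains.
R3C2 = 6: row 3 has {1,2,3,4,5,7}; col 2 has {2}; region has {5,7} → only 6 remains.
R4C3 = 3: row 4 has {4,6}; col 3 has {1,2,4,5,7}; region has {4,6} → only 3 remains.
R4C5 = 1: row 4 has {3,4,6}; col 5 has {2,4,5,7}; region has {3,4,6} → only 1 remains.

1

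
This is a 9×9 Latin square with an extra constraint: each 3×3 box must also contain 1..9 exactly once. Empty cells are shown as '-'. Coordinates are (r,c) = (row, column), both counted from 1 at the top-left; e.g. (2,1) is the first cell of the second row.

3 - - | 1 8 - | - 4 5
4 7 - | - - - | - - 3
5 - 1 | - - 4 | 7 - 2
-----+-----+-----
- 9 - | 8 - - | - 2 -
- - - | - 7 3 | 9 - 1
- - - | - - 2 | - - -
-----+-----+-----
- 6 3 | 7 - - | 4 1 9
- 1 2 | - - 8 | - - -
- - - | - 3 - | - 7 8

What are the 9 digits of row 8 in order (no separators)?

712498536

(1,2) = 2: row 1 has {1,3,4,5,8}; col 2 has {1,6,7,9}; box has {1,3,4,5,7} → only 2 remains.
(1,7) = 6: row 1 has {1,2,3,4,5,8}; col 7 has {4,7,9}; box has {2,3,4,5,7} → only 6 remains.
(3,2) = 8: row 3 has {1,2,4,5,7}; col 2 has {1,2,6,7,9}; box has {1,2,3,4,5,7} → only 8 remains.
(3,8) = 9: row 3 has {1,2,4,5,7,8}; col 8 has {1,2,4,7}; box has {2,3,4,5,6,7} → only 9 remains.
(7,1) = 8: row 7 has {1,3,4,6,7,9}; col 1 has {3,4,5}; box has {1,2,3,6} → only 8 remains.
(7,6) = 5: row 7 has {1,3,4,6,7,8,9}; col 6 has {2,3,4,8}; box has {3,7,8} → only 5 remains.
(8,9) = 6: row 8 has {1,2,8}; col 9 has {1,2,3,5,8,9}; box has {1,4,7,8,9} → only 6 remains.
(9,1) = 9: row 9 has {3,7,8}; col 1 has {3,4,5,8}; box has {1,2,3,6,8} → only 9 remains.
(1,3) = 9: row 1 has {1,2,3,4,5,6,8}; col 3 has {1,2,3}; box has {1,2,3,4,5,7,8} → only 9 remains.
(1,6) = 7: row 1 has {1,2,3,4,5,6,8,9}; col 6 has {2,3,4,5,8}; box has {1,4,8} → only 7 remains.
(2,3) = 6: row 2 has {3,4,7}; col 3 has {1,2,3,9}; box has {1,2,3,4,5,7,8,9} → only 6 remains.
(2,6) = 9: row 2 has {3,4,6,7}; col 6 has {2,3,4,5,7,8}; box has {1,4,7,8} → only 9 remains.
(2,8) = 8: row 2 has {3,4,6,7,9}; col 8 has {1,2,4,7,9}; box has {2,3,4,5,6,7,9} → only 8 remains.
(3,5) = 6: row 3 has {1,2,4,5,7,8,9}; col 5 has {3,7,8}; box has {1,4,7,8,9} → only 6 remains.
(7,5) = 2: row 7 has {1,3,4,5,6,7,8,9}; col 5 has {3,6,7,8}; box has {3,5,7,8} → only 2 remains.
(8,1) = 7: row 8 has {1,2,6,8}; col 1 has {3,4,5,8,9}; box has {1,2,3,6,8,9} → only 7 remains.
(2,5) = 5: row 2 has {3,4,6,7,8,9}; col 5 has {2,3,6,7,8}; box has {1,4,6,7,8,9} → only 5 remains.
(2,7) = 1: row 2 has {3,4,5,6,7,8,9}; col 7 has {4,6,7,9}; box has {2,3,4,5,6,7,8,9} → only 1 remains.
(3,4) = 3: row 3 has {1,2,4,5,6,7,8,9}; col 4 has {1,7,8}; box has {1,4,5,6,7,8,9} → only 3 remains.
(2,4) = 2: row 2 has {1,3,4,5,6,7,8,9}; col 4 has {1,3,7,8}; box has {1,3,4,5,6,7,8,9} → only 2 remains.
(4,7) = 3: in row 4, 3 can only go here (every other open cell in that row sees a 3).
(8,7) = 5: row 8 has {1,2,6,7,8}; col 7 has {1,3,4,6,7,9}; box has {1,4,6,7,8,9} → only 5 remains.
(8,8) = 3: row 8 has {1,2,5,6,7,8}; col 8 has {1,2,4,7,8,9}; box has {1,4,5,6,7,8,9} → only 3 remains.
(9,7) = 2: row 9 has {3,7,8,9}; col 7 has {1,3,4,5,6,7,9}; box has {1,3,4,5,6,7,8,9} → only 2 remains.
(6,7) = 8: row 6 has {2}; col 7 has {1,2,3,4,5,6,7,9}; box has {1,2,3,9} → only 8 remains.
(4,3) = 5: in row 4, 5 can only go here (every other open cell in that row sees a 5).
(5,2) = 4: row 5 has {1,3,7,9}; col 2 has {1,2,6,7,8,9}; box has {5,9} → only 4 remains.
(5,3) = 8: row 5 has {1,3,4,7,9}; col 3 has {1,2,3,5,6,9}; box has {4,5,9} → only 8 remains.
(6,2) = 3: row 6 has {2,8}; col 2 has {1,2,4,6,7,8,9}; box has {4,5,8,9} → only 3 remains.
(6,3) = 7: row 6 has {2,3,8}; col 3 has {1,2,3,5,6,8,9}; box has {3,4,5,8,9} → only 7 remains.
(6,9) = 4: row 6 has {2,3,7,8}; col 9 has {1,2,3,5,6,8,9}; box has {1,2,3,8,9} → only 4 remains.
(9,2) = 5: row 9 has {2,3,7,8,9}; col 2 has {1,2,3,4,6,7,8,9}; box has {1,2,3,6,7,8,9} → only 5 remains.
(9,3) = 4: row 9 has {2,3,5,7,8,9}; col 3 has {1,2,3,5,6,7,8,9}; box has {1,2,3,5,6,7,8,9} → only 4 remains.
(9,4) = 6: row 9 has {2,3,4,5,7,8,9}; col 4 has {1,2,3,7,8}; box has {2,3,5,7,8} → only 6 remains.
(9,6) = 1: row 9 has {2,3,4,5,6,7,8,9}; col 6 has {2,3,4,5,7,8,9}; box has {2,3,5,6,7,8} → only 1 remains.
(4,6) = 6: row 4 has {2,3,5,8,9}; col 6 has {1,2,3,4,5,7,8,9}; box has {2,3,7,8} → only 6 remains.
(4,9) = 7: row 4 has {2,3,5,6,8,9}; col 9 has {1,2,3,4,5,6,8,9}; box has {1,2,3,4,8,9} → only 7 remains.
(5,4) = 5: row 5 has {1,3,4,7,8,9}; col 4 has {1,2,3,6,7,8}; box has {2,3,6,7,8} → only 5 remains.
(5,8) = 6: row 5 has {1,3,4,5,7,8,9}; col 8 has {1,2,3,4,7,8,9}; box has {1,2,3,4,7,8,9} → only 6 remains.
(6,4) = 9: row 6 has {2,3,4,7,8}; col 4 has {1,2,3,5,6,7,8}; box has {2,3,5,6,7,8} → only 9 remains.
(6,5) = 1: row 6 has {2,3,4,7,8,9}; col 5 has {2,3,5,6,7,8}; box has {2,3,5,6,7,8,9} → only 1 remains.
(6,8) = 5: row 6 has {1,2,3,4,7,8,9}; col 8 has {1,2,3,4,6,7,8,9}; box has {1,2,3,4,6,7,8,9} → only 5 remains.
(8,4) = 4: row 8 has {1,2,3,5,6,7,8}; col 4 has {1,2,3,5,6,7,8,9}; box has {1,2,3,5,6,7,8} → only 4 remains.
(8,5) = 9: row 8 has {1,2,3,4,5,6,7,8}; col 5 has {1,2,3,5,6,7,8}; box has {1,2,3,4,5,6,7,8} → only 9 remains.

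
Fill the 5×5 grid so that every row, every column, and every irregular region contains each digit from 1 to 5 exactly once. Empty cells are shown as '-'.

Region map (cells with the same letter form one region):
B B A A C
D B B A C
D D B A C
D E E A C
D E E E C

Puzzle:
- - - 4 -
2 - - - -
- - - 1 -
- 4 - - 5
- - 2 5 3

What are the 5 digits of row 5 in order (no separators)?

r2c4 = 3: row 2 has {2}; col 4 has {1,4,5}; region has {1,4} → only 3 remains.
r4c4 = 2: row 4 has {4,5}; col 4 has {1,3,4,5}; region has {1,3,4} → only 2 remains.
r5c2 = 1: row 5 has {2,3,5}; col 2 has {4}; region has {2,4,5} → only 1 remains.
r1c3 = 5: row 1 has {4}; col 3 has {2}; region has {1,2,3,4} → only 5 remains.
r2c2 = 5: row 2 has {2,3}; col 2 has {1,4}; region has {} → only 5 remains.
r3c2 = 3: row 3 has {1}; col 2 has {1,4,5}; region has {2} → only 3 remains.
r3c3 = 4: row 3 has {1,3}; col 3 has {2,5}; region has {5} → only 4 remains.
r3c5 = 2: row 3 has {1,3,4}; col 5 has {3,5}; region has {3,5} → only 2 remains.
r4c1 = 1: row 4 has {2,4,5}; col 1 has {2}; region has {2,3} → only 1 remains.
r4c3 = 3: row 4 has {1,2,4,5}; col 3 has {2,4,5}; region has {1,2,4,5} → only 3 remains.
r5c1 = 4: row 5 has {1,2,3,5}; col 1 has {1,2}; region has {1,2,3} → only 4 remains.

41253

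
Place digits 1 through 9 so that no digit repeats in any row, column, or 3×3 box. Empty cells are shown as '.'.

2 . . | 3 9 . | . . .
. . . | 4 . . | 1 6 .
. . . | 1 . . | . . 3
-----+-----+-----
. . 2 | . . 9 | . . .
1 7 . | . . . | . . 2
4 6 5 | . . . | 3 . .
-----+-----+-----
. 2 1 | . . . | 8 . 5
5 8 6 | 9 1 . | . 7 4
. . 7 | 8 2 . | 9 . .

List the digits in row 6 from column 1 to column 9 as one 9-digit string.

465271398

r4c2 = 3: row 4 has {2,9}; col 2 has {2,6,7,8}; box has {1,2,4,5,6,7} → only 3 remains.
r7c8 = 3: row 7 has {1,2,5,8}; col 8 has {6,7}; box has {4,5,7,8,9} → only 3 remains.
r8c6 = 3: row 8 has {1,4,5,6,7,8,9}; col 6 has {9}; box has {1,2,8,9} → only 3 remains.
r8c7 = 2: row 8 has {1,3,4,5,6,7,8,9}; col 7 has {1,3,8,9}; box has {3,4,5,7,8,9} → only 2 remains.
r9c1 = 3: row 9 has {2,7,8,9}; col 1 has {1,2,4,5}; box has {1,2,5,6,7,8} → only 3 remains.
r9c2 = 4: row 9 has {2,3,7,8,9}; col 2 has {2,3,6,7,8}; box has {1,2,3,5,6,7,8} → only 4 remains.
r9c8 = 1: row 9 has {2,3,4,7,8,9}; col 8 has {3,6,7}; box has {2,3,4,5,7,8,9} → only 1 remains.
r9c9 = 6: row 9 has {1,2,3,4,7,8,9}; col 9 has {2,3,4,5}; box has {1,2,3,4,5,7,8,9} → only 6 remains.
r4c1 = 8: row 4 has {2,3,9}; col 1 has {1,2,3,4,5}; box has {1,2,3,4,5,6,7} → only 8 remains.
r5c3 = 9: row 5 has {1,2,7}; col 3 has {1,2,5,6,7}; box has {1,2,3,4,5,6,7,8} → only 9 remains.
r7c1 = 9: row 7 has {1,2,3,5,8}; col 1 has {1,2,3,4,5,8}; box has {1,2,3,4,5,6,7,8} → only 9 remains.
r9c6 = 5: row 9 has {1,2,3,4,6,7,8,9}; col 6 has {3,9}; box has {1,2,3,8,9} → only 5 remains.
r2c1 = 7: row 2 has {1,4,6}; col 1 has {1,2,3,4,5,8,9}; box has {2} → only 7 remains.
r3c1 = 6: row 3 has {1,3}; col 1 has {1,2,3,4,5,7,8,9}; box has {2,7} → only 6 remains.
r1c2 = 1: in row 1, 1 can only go here (every other open cell in that row sees a 1).
r1c6 = 6: in row 1, 6 can only go here (every other open cell in that row sees a 6).
r2c6 = 2: in row 2, 2 can only go here (every other open cell in that row sees a 2).
r2c3 = 3: in row 2, 3 can only go here (every other open cell in that row sees a 3).
r3c8 = 2: in row 3, 2 can only go here (every other open cell in that row sees a 2).
r3c2 = 9: in row 3, 9 can only go here (every other open cell in that row sees a 9).
r2c2 = 5: row 2 has {1,2,3,4,6,7}; col 2 has {1,2,3,4,6,7,8,9}; box has {1,2,3,6,7,9} → only 5 remains.
r2c5 = 8: row 2 has {1,2,3,4,5,6,7}; col 5 has {1,2,9}; box has {1,2,3,4,6,9} → only 8 remains.
r2c9 = 9: row 2 has {1,2,3,4,5,6,7,8}; col 9 has {2,3,4,5,6}; box has {1,2,3,6} → only 9 remains.
r3c6 = 7: row 3 has {1,2,3,6,9}; col 6 has {2,3,5,6,9}; box has {1,2,3,4,6,8,9} → only 7 remains.
r6c5 = 7: row 6 has {3,4,5,6}; col 5 has {1,2,8,9}; box has {9} → only 7 remains.
r7c6 = 4: row 7 has {1,2,3,5,8,9}; col 6 has {2,3,5,6,7,9}; box has {1,2,3,5,8,9} → only 4 remains.
r3c5 = 5: row 3 has {1,2,3,6,7,9}; col 5 has {1,2,7,8,9}; box has {1,2,3,4,6,7,8,9} → only 5 remains.
r3c7 = 4: row 3 has {1,2,3,5,6,7,9}; col 7 has {1,2,3,8,9}; box has {1,2,3,6,9} → only 4 remains.
r5c6 = 8: row 5 has {1,2,7,9}; col 6 has {2,3,4,5,6,7,9}; box has {7,9} → only 8 remains.
r6c4 = 2: row 6 has {3,4,5,6,7}; col 4 has {1,3,4,8,9}; box has {7,8,9} → only 2 remains.
r6c6 = 1: row 6 has {2,3,4,5,6,7}; col 6 has {2,3,4,5,6,7,8,9}; box has {2,7,8,9} → only 1 remains.
r6c9 = 8: row 6 has {1,2,3,4,5,6,7}; col 9 has {2,3,4,5,6,9}; box has {2,3} → only 8 remains.
r7c5 = 6: row 7 has {1,2,3,4,5,8,9}; col 5 has {1,2,5,7,8,9}; box has {1,2,3,4,5,8,9} → only 6 remains.
r1c9 = 7: row 1 has {1,2,3,6,9}; col 9 has {2,3,4,5,6,8,9}; box has {1,2,3,4,6,9} → only 7 remains.
r3c3 = 8: row 3 has {1,2,3,4,5,6,7,9}; col 3 has {1,2,3,5,6,7,9}; box has {1,2,3,5,6,7,9} → only 8 remains.
r4c5 = 4: row 4 has {2,3,8,9}; col 5 has {1,2,5,6,7,8,9}; box has {1,2,7,8,9} → only 4 remains.
r4c8 = 5: row 4 has {2,3,4,8,9}; col 8 has {1,2,3,6,7}; box has {2,3,8} → only 5 remains.
r4c9 = 1: row 4 has {2,3,4,5,8,9}; col 9 has {2,3,4,5,6,7,8,9}; box has {2,3,5,8} → only 1 remains.
r5c5 = 3: row 5 has {1,2,7,8,9}; col 5 has {1,2,4,5,6,7,8,9}; box has {1,2,4,7,8,9} → only 3 remains.
r5c7 = 6: row 5 has {1,2,3,7,8,9}; col 7 has {1,2,3,4,8,9}; box has {1,2,3,5,8} → only 6 remains.
r5c8 = 4: row 5 has {1,2,3,6,7,8,9}; col 8 has {1,2,3,5,6,7}; box has {1,2,3,5,6,8} → only 4 remains.
r6c8 = 9: row 6 has {1,2,3,4,5,6,7,8}; col 8 has {1,2,3,4,5,6,7}; box has {1,2,3,4,5,6,8} → only 9 remains.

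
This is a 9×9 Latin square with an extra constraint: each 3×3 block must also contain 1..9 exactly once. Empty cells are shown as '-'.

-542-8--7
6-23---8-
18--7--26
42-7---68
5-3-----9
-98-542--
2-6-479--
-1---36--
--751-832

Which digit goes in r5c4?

r2c2 = 7: row 2 has {2,3,6,8}; col 2 has {1,2,5,8,9}; box has {1,2,4,5,6,8} → only 7 remains.
r2c5 = 9: row 2 has {2,3,6,7,8}; col 5 has {1,4,5,7}; box has {2,3,7,8} → only 9 remains.
r3c3 = 9: row 3 has {1,2,6,7,8}; col 3 has {2,3,4,6,7,8}; box has {1,2,4,5,6,7,8} → only 9 remains.
r3c4 = 4: row 3 has {1,2,6,7,8,9}; col 4 has {2,3,5,7}; box has {2,3,7,8,9} → only 4 remains.
r3c6 = 5: row 3 has {1,2,4,6,7,8,9}; col 6 has {3,4,7,8}; box has {2,3,4,7,8,9} → only 5 remains.
r3c7 = 3: row 3 has {1,2,4,5,6,7,8,9}; col 7 has {2,6,8,9}; box has {2,6,7,8} → only 3 remains.
r4c3 = 1: row 4 has {2,4,6,7,8}; col 3 has {2,3,4,6,7,8,9}; box has {2,3,4,5,8,9} → only 1 remains.
r4c5 = 3: row 4 has {1,2,4,6,7,8}; col 5 has {1,4,5,7,9}; box has {4,5,7} → only 3 remains.
r4c6 = 9: row 4 has {1,2,3,4,6,7,8}; col 6 has {3,4,5,7,8}; box has {3,4,5,7} → only 9 remains.
r4c7 = 5: row 4 has {1,2,3,4,6,7,8,9}; col 7 has {2,3,6,8,9}; box has {2,6,8,9} → only 5 remains.
r5c2 = 6: row 5 has {3,5,9}; col 2 has {1,2,5,7,8,9}; box has {1,2,3,4,5,8,9} → only 6 remains.
r6c1 = 7: row 6 has {2,4,5,8,9}; col 1 has {1,2,4,5,6}; box has {1,2,3,4,5,6,8,9} → only 7 remains.
r6c8 = 1: row 6 has {2,4,5,7,8,9}; col 8 has {2,3,6,8}; box has {2,5,6,8,9} → only 1 remains.
r6c9 = 3: row 6 has {1,2,4,5,7,8,9}; col 9 has {2,6,7,8,9}; box has {1,2,5,6,8,9} → only 3 remains.
r7c2 = 3: row 7 has {2,4,6,7,9}; col 2 has {1,2,5,6,7,8,9}; box has {1,2,6,7} → only 3 remains.
r7c4 = 8: row 7 has {2,3,4,6,7,9}; col 4 has {2,3,4,5,7}; box has {1,3,4,5,7} → only 8 remains.
r7c8 = 5: row 7 has {2,3,4,6,7,8,9}; col 8 has {1,2,3,6,8}; box has {2,3,6,8,9} → only 5 remains.
r7c9 = 1: row 7 has {2,3,4,5,6,7,8,9}; col 9 has {2,3,6,7,8,9}; box has {2,3,5,6,8,9} → only 1 remains.
r8c3 = 5: row 8 has {1,3,6}; col 3 has {1,2,3,4,6,7,8,9}; box has {1,2,3,6,7} → only 5 remains.
r8c4 = 9: row 8 has {1,3,5,6}; col 4 has {2,3,4,5,7,8}; box has {1,3,4,5,7,8} → only 9 remains.
r8c5 = 2: row 8 has {1,3,5,6,9}; col 5 has {1,3,4,5,7,9}; box has {1,3,4,5,7,8,9} → only 2 remains.
r8c9 = 4: row 8 has {1,2,3,5,6,9}; col 9 has {1,2,3,6,7,8,9}; box has {1,2,3,5,6,8,9} → only 4 remains.
r9c1 = 9: row 9 has {1,2,3,5,7,8}; col 1 has {1,2,4,5,6,7}; box has {1,2,3,5,6,7} → only 9 remains.
r9c2 = 4: row 9 has {1,2,3,5,7,8,9}; col 2 has {1,2,3,5,6,7,8,9}; box has {1,2,3,5,6,7,9} → only 4 remains.
r9c6 = 6: row 9 has {1,2,3,4,5,7,8,9}; col 6 has {3,4,5,7,8,9}; box has {1,2,3,4,5,7,8,9} → only 6 remains.
r1c1 = 3: row 1 has {2,4,5,7,8}; col 1 has {1,2,4,5,6,7,9}; box has {1,2,4,5,6,7,8,9} → only 3 remains.
r1c5 = 6: row 1 has {2,3,4,5,7,8}; col 5 has {1,2,3,4,5,7,9}; box has {2,3,4,5,7,8,9} → only 6 remains.
r1c7 = 1: row 1 has {2,3,4,5,6,7,8}; col 7 has {2,3,5,6,8,9}; box has {2,3,6,7,8} → only 1 remains.
r1c8 = 9: row 1 has {1,2,3,4,5,6,7,8}; col 8 has {1,2,3,5,6,8}; box has {1,2,3,6,7,8} → only 9 remains.
r2c6 = 1: row 2 has {2,3,6,7,8,9}; col 6 has {3,4,5,6,7,8,9}; box has {2,3,4,5,6,7,8,9} → only 1 remains.
r2c7 = 4: row 2 has {1,2,3,6,7,8,9}; col 7 has {1,2,3,5,6,8,9}; box has {1,2,3,6,7,8,9} → only 4 remains.
r2c9 = 5: row 2 has {1,2,3,4,6,7,8,9}; col 9 has {1,2,3,4,6,7,8,9}; box has {1,2,3,4,6,7,8,9} → only 5 remains.
r5c4 = 1: row 5 has {3,5,6,9}; col 4 has {2,3,4,5,7,8,9}; box has {3,4,5,7,9} → only 1 remains.

1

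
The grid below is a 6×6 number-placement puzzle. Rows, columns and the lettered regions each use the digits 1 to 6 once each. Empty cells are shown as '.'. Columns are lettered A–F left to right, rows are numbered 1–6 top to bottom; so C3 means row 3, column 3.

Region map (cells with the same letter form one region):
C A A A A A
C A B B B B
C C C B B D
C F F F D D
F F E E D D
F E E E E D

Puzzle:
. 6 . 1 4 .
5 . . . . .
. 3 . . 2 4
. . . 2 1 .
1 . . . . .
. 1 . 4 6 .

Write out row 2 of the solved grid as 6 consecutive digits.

A1 = 2: row 1 has {1,4,6}; col 1 has {1,5}; region has {3,5} → only 2 remains.
B2 = 2: row 2 has {5}; col 2 has {1,3,6}; region has {1,4,6} → only 2 remains.
E2 = 3: row 2 has {2,5}; col 5 has {1,2,4,6}; region has {2} → only 3 remains.
A3 = 6: row 3 has {2,3,4}; col 1 has {1,2,5}; region has {2,3,5} → only 6 remains.
C3 = 1: row 3 has {2,3,4,6}; col 3 has {}; region has {2,3,5,6} → only 1 remains.
D3 = 5: row 3 has {1,2,3,4,6}; col 4 has {1,2,4}; region has {2,3} → only 5 remains.
A4 = 4: row 4 has {1,2}; col 1 has {1,2,5,6}; region has {1,2,3,5,6} → only 4 remains.
B4 = 5: row 4 has {1,2,4}; col 2 has {1,2,3,6}; region has {1,2} → only 5 remains.
B5 = 4: row 5 has {1}; col 2 has {1,2,3,5,6}; region has {1,2,5} → only 4 remains.
D5 = 3: row 5 has {1,4}; col 4 has {1,2,4,5}; region has {1,4,6} → only 3 remains.
E5 = 5: row 5 has {1,3,4}; col 5 has {1,2,3,4,6}; region has {1,4} → only 5 remains.
A6 = 3: row 6 has {1,4,6}; col 1 has {1,2,4,5,6}; region has {1,2,4,5} → only 3 remains.
F6 = 2: row 6 has {1,3,4,6}; col 6 has {4}; region has {1,4,5} → only 2 remains.
D2 = 6: row 2 has {2,3,5}; col 4 has {1,2,3,4,5}; region has {2,3,5} → only 6 remains.
F2 = 1: row 2 has {2,3,5,6}; col 6 has {2,4}; region has {2,3,5,6} → only 1 remains.
C4 = 6: row 4 has {1,2,4,5}; col 3 has {1}; region has {1,2,3,4,5} → only 6 remains.
F4 = 3: row 4 has {1,2,4,5,6}; col 6 has {1,2,4}; region has {1,2,4,5} → only 3 remains.
C5 = 2: row 5 has {1,3,4,5}; col 3 has {1,6}; region has {1,3,4,6} → only 2 remains.
F5 = 6: row 5 has {1,2,3,4,5}; col 6 has {1,2,3,4}; region has {1,2,3,4,5} → only 6 remains.
C6 = 5: row 6 has {1,2,3,4,6}; col 3 has {1,2,6}; region has {1,2,3,4,6} → only 5 remains.
C1 = 3: row 1 has {1,2,4,6}; col 3 has {1,2,5,6}; region has {1,2,4,6} → only 3 remains.
F1 = 5: row 1 has {1,2,3,4,6}; col 6 has {1,2,3,4,6}; region has {1,2,3,4,6} → only 5 remains.
C2 = 4: row 2 has {1,2,3,5,6}; col 3 has {1,2,3,5,6}; region has {1,2,3,5,6} → only 4 remains.

524631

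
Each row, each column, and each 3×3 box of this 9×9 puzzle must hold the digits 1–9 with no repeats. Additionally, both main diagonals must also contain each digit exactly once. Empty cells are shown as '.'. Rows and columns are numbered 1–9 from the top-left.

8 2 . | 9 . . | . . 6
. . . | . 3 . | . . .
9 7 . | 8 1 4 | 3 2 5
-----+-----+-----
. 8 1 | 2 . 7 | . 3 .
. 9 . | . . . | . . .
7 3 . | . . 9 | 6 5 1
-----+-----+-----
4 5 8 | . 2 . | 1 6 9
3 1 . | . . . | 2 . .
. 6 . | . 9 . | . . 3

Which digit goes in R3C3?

6

R1C6 = 5: row 1 has {2,6,8,9}; col 6 has {4,7,9}; box has {1,3,4,8,9} → only 5 remains.
R2C2 = 4: row 2 has {3}; col 2 has {1,2,3,5,6,7,8,9}; box has {2,7,8,9}; main diagonal has {1,2,3,8,9} → only 4 remains.
R2C8 = 9: row 2 has {3,4}; col 8 has {2,3,5,6}; box has {2,3,5,6}; anti-diagonal has {1,3,6,7,8} → only 9 remains.
R3C3 = 6: row 3 has {1,2,3,4,5,7,8,9}; col 3 has {1,8}; box has {2,4,7,8,9}; main diagonal has {1,2,3,4,8,9} → only 6 remains.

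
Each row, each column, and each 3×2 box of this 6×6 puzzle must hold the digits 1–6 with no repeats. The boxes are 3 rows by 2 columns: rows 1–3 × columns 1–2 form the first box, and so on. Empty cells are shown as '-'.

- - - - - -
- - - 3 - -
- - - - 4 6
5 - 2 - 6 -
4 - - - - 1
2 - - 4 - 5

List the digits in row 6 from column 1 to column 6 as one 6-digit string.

216435

r2c6 = 2: row 2 has {3}; col 6 has {1,5,6}; box has {4,6} → only 2 remains.
r4c4 = 1: row 4 has {2,5,6}; col 4 has {3,4}; box has {2,4} → only 1 remains.
r6c5 = 3: row 6 has {2,4,5}; col 5 has {4,6}; box has {1,5,6} → only 3 remains.
r1c6 = 3: row 1 has {}; col 6 has {1,2,5,6}; box has {2,4,6} → only 3 remains.
r4c2 = 3: row 4 has {1,2,5,6}; col 2 has {}; box has {2,4,5} → only 3 remains.
r4c6 = 4: row 4 has {1,2,3,5,6}; col 6 has {1,2,3,5,6}; box has {1,3,5,6} → only 4 remains.
r5c2 = 6: row 5 has {1,4}; col 2 has {3}; box has {2,3,4,5} → only 6 remains.
r5c4 = 5: row 5 has {1,4,6}; col 4 has {1,3,4}; box has {1,2,4} → only 5 remains.
r5c5 = 2: row 5 has {1,4,5,6}; col 5 has {3,4,6}; box has {1,3,4,5,6} → only 2 remains.
r6c2 = 1: row 6 has {2,3,4,5}; col 2 has {3,6}; box has {2,3,4,5,6} → only 1 remains.
r6c3 = 6: row 6 has {1,2,3,4,5}; col 3 has {2}; box has {1,2,4,5} → only 6 remains.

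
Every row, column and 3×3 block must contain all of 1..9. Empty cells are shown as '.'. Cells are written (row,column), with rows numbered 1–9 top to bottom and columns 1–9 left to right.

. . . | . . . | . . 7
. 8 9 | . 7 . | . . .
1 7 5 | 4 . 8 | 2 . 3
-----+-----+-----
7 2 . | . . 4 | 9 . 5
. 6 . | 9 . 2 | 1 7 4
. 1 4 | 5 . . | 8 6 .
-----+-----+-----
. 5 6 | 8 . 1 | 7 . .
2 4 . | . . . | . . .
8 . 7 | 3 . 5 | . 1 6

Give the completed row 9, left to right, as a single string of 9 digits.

897325416

(1,2) = 3: row 1 has {7}; col 2 has {1,2,4,5,6,7,8}; box has {1,5,7,8,9} → only 3 remains.
(1,3) = 2: row 1 has {3,7}; col 3 has {4,5,6,7,9}; box has {1,3,5,7,8,9} → only 2 remains.
(2,9) = 1: row 2 has {7,8,9}; col 9 has {3,4,5,6,7}; box has {2,3,7} → only 1 remains.
(3,8) = 9: row 3 has {1,2,3,4,5,7,8}; col 8 has {1,6,7}; box has {1,2,3,7} → only 9 remains.
(4,8) = 3: row 4 has {2,4,5,7,9}; col 8 has {1,6,7,9}; box has {1,4,5,6,7,8,9} → only 3 remains.
(6,5) = 3: row 6 has {1,4,5,6,8}; col 5 has {7}; box has {2,4,5,9} → only 3 remains.
(6,6) = 7: row 6 has {1,3,4,5,6,8}; col 6 has {1,2,4,5,8}; box has {2,3,4,5,9} → only 7 remains.
(6,9) = 2: row 6 has {1,3,4,5,6,7,8}; col 9 has {1,3,4,5,6,7}; box has {1,3,4,5,6,7,8,9} → only 2 remains.
(7,9) = 9: row 7 has {1,5,6,7,8}; col 9 has {1,2,3,4,5,6,7}; box has {1,6,7} → only 9 remains.
(8,9) = 8: row 8 has {2,4}; col 9 has {1,2,3,4,5,6,7,9}; box has {1,6,7,9} → only 8 remains.
(9,2) = 9: row 9 has {1,3,5,6,7,8}; col 2 has {1,2,3,4,5,6,7,8}; box has {2,4,5,6,7,8} → only 9 remains.
(9,7) = 4: row 9 has {1,3,5,6,7,8,9}; col 7 has {1,2,7,8,9}; box has {1,6,7,8,9} → only 4 remains.
(3,5) = 6: row 3 has {1,2,3,4,5,7,8,9}; col 5 has {3,7}; box has {4,7,8} → only 6 remains.
(4,3) = 8: row 4 has {2,3,4,5,7,9}; col 3 has {2,4,5,6,7,9}; box has {1,2,4,6,7} → only 8 remains.
(4,5) = 1: row 4 has {2,3,4,5,7,8,9}; col 5 has {3,6,7}; box has {2,3,4,5,7,9} → only 1 remains.
(5,3) = 3: row 5 has {1,2,4,6,7,9}; col 3 has {2,4,5,6,7,8,9}; box has {1,2,4,6,7,8} → only 3 remains.
(5,5) = 8: row 5 has {1,2,3,4,6,7,9}; col 5 has {1,3,6,7}; box has {1,2,3,4,5,7,9} → only 8 remains.
(6,1) = 9: row 6 has {1,2,3,4,5,6,7,8}; col 1 has {1,2,7,8}; box has {1,2,3,4,6,7,8} → only 9 remains.
(7,1) = 3: row 7 has {1,5,6,7,8,9}; col 1 has {1,2,7,8,9}; box has {2,4,5,6,7,8,9} → only 3 remains.
(7,8) = 2: row 7 has {1,3,5,6,7,8,9}; col 8 has {1,3,6,7,9}; box has {1,4,6,7,8,9} → only 2 remains.
(8,3) = 1: row 8 has {2,4,8}; col 3 has {2,3,4,5,6,7,8,9}; box has {2,3,4,5,6,7,8,9} → only 1 remains.
(8,5) = 9: row 8 has {1,2,4,8}; col 5 has {1,3,6,7,8}; box has {1,3,5,8} → only 9 remains.
(8,6) = 6: row 8 has {1,2,4,8,9}; col 6 has {1,2,4,5,7,8}; box has {1,3,5,8,9} → only 6 remains.
(8,8) = 5: row 8 has {1,2,4,6,8,9}; col 8 has {1,2,3,6,7,9}; box has {1,2,4,6,7,8,9} → only 5 remains.
(9,5) = 2: row 9 has {1,3,4,5,6,7,8,9}; col 5 has {1,3,6,7,8,9}; box has {1,3,5,6,8,9} → only 2 remains.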